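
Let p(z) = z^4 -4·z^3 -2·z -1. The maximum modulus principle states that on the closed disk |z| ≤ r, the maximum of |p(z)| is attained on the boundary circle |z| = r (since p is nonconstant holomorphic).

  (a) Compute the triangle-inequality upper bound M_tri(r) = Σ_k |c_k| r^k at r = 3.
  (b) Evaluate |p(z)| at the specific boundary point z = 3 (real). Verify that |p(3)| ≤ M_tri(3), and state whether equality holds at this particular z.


Coefficients: c_0 = -1, c_1 = -2, c_2 = 0, c_3 = -4, c_4 = 1. Radius r = 3.
Part (a). Triangle bound: M_tri(r) = Σ_k |c_k| r^k
  = |-1|·3^0 + |-2|·3^1 + |0|·3^2 + |-4|·3^3 + |1|·3^4
  = 1 + 6 + 0 + 108 + 81 = 196.
This bounds M(r) := max_{|z|=r} |p(z)| from above; equality holds iff all terms c_k z^k can be made to align in phase at a single z on |z|=r.
Part (b). At z = 3 (real, on the circle |z| = r):
  p(3) = (-1)·3^0 + (-2)·3^1 + (0)·3^2 + (-4)·3^3 + (1)·3^4 = -34.
  |p(3)| = 34.
Check: |p(3)| = 34 ≤ 196 = M_tri(3). ✓ Equality does not hold at z = 3 (the coefficients have mixed signs, so the terms do not all align in phase there).

M_tri(3) = 196; |p(3)| = 34; equality at z=3: no.


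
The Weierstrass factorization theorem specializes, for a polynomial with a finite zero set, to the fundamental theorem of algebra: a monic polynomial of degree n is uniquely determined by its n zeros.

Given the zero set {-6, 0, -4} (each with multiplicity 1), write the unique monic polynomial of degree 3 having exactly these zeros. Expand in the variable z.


The polynomial is p(z) = ∏_{α ∈ S} (z − α), where S = {-6, 0, -4}.
Expanding the product yields: p(z) = z^3 + 10·z^2 + 24·z.
The resulting polynomial has degree 3 and real coefficients as required.

p(z) = z^3 + 10·z^2 + 24·z.


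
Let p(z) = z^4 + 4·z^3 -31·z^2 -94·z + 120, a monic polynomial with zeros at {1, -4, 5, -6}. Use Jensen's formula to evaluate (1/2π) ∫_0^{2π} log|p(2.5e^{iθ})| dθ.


Zeros: -6, -4, 1, 5; r = 2.5.
Inside |z| < r: 1. Outside (|z| ≥ r): -6, -4, 5.
p(0) = 120, so log|p(0)| = log(120) = 4.7875.
Apply Jensen: I(r) = log|p(0)| + Σ_k log(r/|z_k|), summed over zeros inside |z| < r.
  log(r/|z_k|) for z_k = 1: log(2.5/1) = 0.9163
  Outside zeros (-6, -4, 5) contribute nothing to the Jensen sum.
Sum over inside zeros: 0.9163.
I(r) = log|p(0)| + (inside sum) = 4.7875 + 0.9163 = 5.7038.
Note: since some zeros are outside |z| ≤ r, the simplified n·log(r) form does NOT apply — only the inside zeros contribute.

I(r) ≈ 5.7038.


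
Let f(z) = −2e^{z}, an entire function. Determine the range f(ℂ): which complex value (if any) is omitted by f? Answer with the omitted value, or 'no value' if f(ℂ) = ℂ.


Little Picard bounds the complement of f(ℂ) to at most one point.
e^{z} is never zero on ℂ, so -2·e^{z} takes every value in ℂ ∖ {0}. Adding 0 shifts the range to ℂ ∖ {0}. Thus f omits exactly the value 0.

Omitted value: 0.


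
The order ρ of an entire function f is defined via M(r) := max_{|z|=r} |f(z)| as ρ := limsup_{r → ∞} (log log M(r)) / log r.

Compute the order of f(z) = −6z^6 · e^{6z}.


M(r) = max_{|z|=r} |-6|·|z|^6·|e^{6z}| = 6·r^6 · e^{6r^1} (the factors attain their maxima compatibly on |z|=r). Then log M(r) = log 6 + 6·log r + 6r^1, dominated by the last term, so log log M(r) ~ 1·log r. The polynomial factor -6z^6 contributes only a log r term and does not affect the order. ρ = 1.
Therefore ρ = 1.

Order ρ = 1.


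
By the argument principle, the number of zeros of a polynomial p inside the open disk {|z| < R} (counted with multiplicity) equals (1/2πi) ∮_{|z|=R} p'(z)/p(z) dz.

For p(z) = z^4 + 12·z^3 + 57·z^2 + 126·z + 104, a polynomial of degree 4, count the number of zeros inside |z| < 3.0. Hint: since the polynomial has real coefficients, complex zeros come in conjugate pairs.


The zeros of p are: -4, -2, (-3 + 2i), (-3 - 2i).
Their magnitudes are: 4, 2, 3.606, 3.606.
Zeros with |z| < R = 3.0: -2.
Count = 1.
By the argument principle, (1/2πi) ∮_{|z|=R} p'(z)/p(z) dz equals exactly this count.

Number of zeros inside |z| < 3.0: 1.


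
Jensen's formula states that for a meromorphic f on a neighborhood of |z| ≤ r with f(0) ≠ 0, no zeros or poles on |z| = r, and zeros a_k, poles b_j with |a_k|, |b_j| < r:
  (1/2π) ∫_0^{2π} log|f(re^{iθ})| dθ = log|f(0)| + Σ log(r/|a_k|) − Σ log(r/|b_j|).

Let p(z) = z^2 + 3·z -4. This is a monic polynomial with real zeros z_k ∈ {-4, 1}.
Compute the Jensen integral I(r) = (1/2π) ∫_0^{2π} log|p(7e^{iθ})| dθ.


Zeros: -4, 1; r = 7.
Inside |z| < r: -4, 1. Outside (|z| ≥ r): ∅.
p(0) = -4, so log|p(0)| = log(4) = 1.3863.
Apply Jensen: I(r) = log|p(0)| + Σ_k log(r/|z_k|), summed over zeros inside |z| < r.
  log(r/|z_k|) for z_k = -4: log(7/4) = 0.5596
  log(r/|z_k|) for z_k = 1: log(7/1) = 1.9459
Sum over inside zeros: 2.5055.
I(r) = log|p(0)| + (inside sum) = 1.3863 + 2.5055 = 3.8918.
Closed form (all zeros inside, monic): I(r) = n·log(r) = 2·log(7) = 3.8918. ✓

I(r) ≈ 3.8918.


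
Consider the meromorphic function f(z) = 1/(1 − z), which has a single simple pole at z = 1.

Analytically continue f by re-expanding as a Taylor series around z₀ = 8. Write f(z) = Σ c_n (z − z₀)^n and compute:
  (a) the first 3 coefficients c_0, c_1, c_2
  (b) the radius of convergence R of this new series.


Let w = z − z₀, so z = z₀ + w.
Then 1 − z = 1 − (z₀ + w) = (1 − z₀) − w = -7 − w.
f(z) = 1/(-7 − w) = (1/(-7)) · 1/(1 − w/(-7)) = Σ_{n≥0} w^n / (-7)^(n+1).
So c_n = 1/(-7)^(n+1):
  c_0 = 1/(-7)^1 = -1/7.
  c_1 = 1/(-7)^2 = 1/49.
  c_2 = 1/(-7)^3 = -1/343.
The series is valid for |w/d| < 1, i.e. |z − z₀| < |d|.
Radius of convergence: R = |1 − z₀| = |-7| = 7 (distance from z₀ to the singularity z = 1).

c_0 = -1/7, c_1 = 1/49, c_2 = -1/343; R = 7.


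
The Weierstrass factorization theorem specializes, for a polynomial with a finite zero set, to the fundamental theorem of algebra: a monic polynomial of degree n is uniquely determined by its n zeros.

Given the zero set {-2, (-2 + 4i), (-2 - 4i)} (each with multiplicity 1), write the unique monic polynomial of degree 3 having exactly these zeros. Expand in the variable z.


The polynomial is p(z) = ∏_{α ∈ S} (z − α), where S = {-2, (-2 + 4i), (-2 - 4i)}.
Expanding the product yields: p(z) = z^3 + 6·z^2 + 28·z + 40.
Note conjugate pairs combine to real quadratics: (z − (-2+4i))(z − (-2−4i)) = z² + 4z + 20.
The resulting polynomial has degree 3 and real coefficients as required.

p(z) = z^3 + 6·z^2 + 28·z + 40.


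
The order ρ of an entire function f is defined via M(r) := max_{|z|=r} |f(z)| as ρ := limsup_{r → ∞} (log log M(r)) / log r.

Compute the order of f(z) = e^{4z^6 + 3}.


|e^{4z^6 + 3}| = e^{Re(4·z^6) + 3} ≤ e^{4|z|^6 + 3} = e^{4r^6 + 3} on |z| = r, so ρ ≤ 6. Choosing z on |z|=r so that 4·z^6 is real positive (always possible by picking arg z appropriately) gives |f(z)| = e^{4r^6 + 3}, matching the bound. The additive constant 3 does not affect log log M(r) ~ 6·log r. Hence ρ = 6.
Therefore ρ = 6.

Order ρ = 6.


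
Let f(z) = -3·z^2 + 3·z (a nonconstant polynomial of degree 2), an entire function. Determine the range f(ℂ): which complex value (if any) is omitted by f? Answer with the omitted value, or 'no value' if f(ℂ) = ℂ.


Little Picard bounds the complement of f(ℂ) to at most one point.
For every w ∈ ℂ, the equation p(z) − w = 0 is a nonconstant polynomial in z and hence has at least one root by the fundamental theorem of algebra. So p is surjective onto ℂ, omitting no value.

Omitted value: no value.


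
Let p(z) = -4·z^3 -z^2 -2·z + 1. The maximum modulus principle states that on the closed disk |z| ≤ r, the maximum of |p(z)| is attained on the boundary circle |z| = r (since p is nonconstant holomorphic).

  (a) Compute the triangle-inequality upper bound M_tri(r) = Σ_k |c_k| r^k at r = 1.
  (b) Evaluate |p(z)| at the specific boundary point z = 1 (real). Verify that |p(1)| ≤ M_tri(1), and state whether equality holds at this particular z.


Coefficients: c_0 = 1, c_1 = -2, c_2 = -1, c_3 = -4. Radius r = 1.
Part (a). Triangle bound: M_tri(r) = Σ_k |c_k| r^k
  = |1|·1^0 + |-2|·1^1 + |-1|·1^2 + |-4|·1^3
  = 1 + 2 + 1 + 4 = 8.
This bounds M(r) := max_{|z|=r} |p(z)| from above; equality holds iff all terms c_k z^k can be made to align in phase at a single z on |z|=r.
Part (b). At z = 1 (real, on the circle |z| = r):
  p(1) = (1)·1^0 + (-2)·1^1 + (-1)·1^2 + (-4)·1^3 = -6.
  |p(1)| = 6.
Check: |p(1)| = 6 ≤ 8 = M_tri(1). ✓ Equality does not hold at z = 1 (the coefficients have mixed signs, so the terms do not all align in phase there).

M_tri(1) = 8; |p(1)| = 6; equality at z=1: no.


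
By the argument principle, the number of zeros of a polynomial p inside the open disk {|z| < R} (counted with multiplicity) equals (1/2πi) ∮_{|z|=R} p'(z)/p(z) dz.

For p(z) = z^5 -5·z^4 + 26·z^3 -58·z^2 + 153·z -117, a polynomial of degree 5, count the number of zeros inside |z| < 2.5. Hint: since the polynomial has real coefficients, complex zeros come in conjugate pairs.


The zeros of p are: (2 + 3i), (2 - 3i), (0 + 3i), (0 - 3i), 1.
Their magnitudes are: 3.606, 3.606, 3, 3, 1.
Zeros with |z| < R = 2.5: 1.
Count = 1.
By the argument principle, (1/2πi) ∮_{|z|=R} p'(z)/p(z) dz equals exactly this count.

Number of zeros inside |z| < 2.5: 1.


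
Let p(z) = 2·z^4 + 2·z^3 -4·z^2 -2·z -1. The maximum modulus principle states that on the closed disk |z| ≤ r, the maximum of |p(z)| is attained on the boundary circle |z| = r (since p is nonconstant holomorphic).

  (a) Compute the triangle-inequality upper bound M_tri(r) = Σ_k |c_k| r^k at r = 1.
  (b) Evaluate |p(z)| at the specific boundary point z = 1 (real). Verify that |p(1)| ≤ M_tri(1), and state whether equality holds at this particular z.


Coefficients: c_0 = -1, c_1 = -2, c_2 = -4, c_3 = 2, c_4 = 2. Radius r = 1.
Part (a). Triangle bound: M_tri(r) = Σ_k |c_k| r^k
  = |-1|·1^0 + |-2|·1^1 + |-4|·1^2 + |2|·1^3 + |2|·1^4
  = 1 + 2 + 4 + 2 + 2 = 11.
This bounds M(r) := max_{|z|=r} |p(z)| from above; equality holds iff all terms c_k z^k can be made to align in phase at a single z on |z|=r.
Part (b). At z = 1 (real, on the circle |z| = r):
  p(1) = (-1)·1^0 + (-2)·1^1 + (-4)·1^2 + (2)·1^3 + (2)·1^4 = -3.
  |p(1)| = 3.
Check: |p(1)| = 3 ≤ 11 = M_tri(1). ✓ Equality does not hold at z = 1 (the coefficients have mixed signs, so the terms do not all align in phase there).

M_tri(1) = 11; |p(1)| = 3; equality at z=1: no.


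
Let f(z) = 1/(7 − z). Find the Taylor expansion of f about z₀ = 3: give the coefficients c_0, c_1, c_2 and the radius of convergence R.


Let w = z − z₀, so z = z₀ + w.
Then 7 − z = 7 − (z₀ + w) = (7 − z₀) − w = 4 − w.
f(z) = 1/(4 − w) = (1/(4)) · 1/(1 − w/(4)) = Σ_{n≥0} w^n / (4)^(n+1).
So c_n = 1/(4)^(n+1):
  c_0 = 1/(4)^1 = 1/4.
  c_1 = 1/(4)^2 = 1/16.
  c_2 = 1/(4)^3 = 1/64.
The series is valid for |w/d| < 1, i.e. |z − z₀| < |d|.
Radius of convergence: R = |7 − z₀| = |4| = 4 (distance from z₀ to the singularity z = 7).

c_0 = 1/4, c_1 = 1/16, c_2 = 1/64; R = 4.


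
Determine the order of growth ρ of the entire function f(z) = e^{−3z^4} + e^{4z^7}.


Each summand is entire of order 4 and 7 respectively (as in the single-exponential case). The order of a sum is at most the max of the orders, so ρ ≤ 7. For the lower bound: on |z|=r choose arg z so that 4z^7 is real positive; then |e^{4z^7}| = e^{4r^7} while |e^{-3z^4}| ≤ e^{3r^4} = o(e^{4r^7}). So |f| ≥ e^{4r^7}(1 − o(1)) and ρ ≥ 7. Hence ρ = max(4, 7) = 7.
Therefore ρ = 7.

Order ρ = 7.


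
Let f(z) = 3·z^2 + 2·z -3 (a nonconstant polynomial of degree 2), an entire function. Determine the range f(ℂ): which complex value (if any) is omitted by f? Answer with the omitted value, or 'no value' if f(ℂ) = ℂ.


Little Picard bounds the complement of f(ℂ) to at most one point.
For every w ∈ ℂ, the equation p(z) − w = 0 is a nonconstant polynomial in z and hence has at least one root by the fundamental theorem of algebra. So p is surjective onto ℂ, omitting no value.

Omitted value: no value.


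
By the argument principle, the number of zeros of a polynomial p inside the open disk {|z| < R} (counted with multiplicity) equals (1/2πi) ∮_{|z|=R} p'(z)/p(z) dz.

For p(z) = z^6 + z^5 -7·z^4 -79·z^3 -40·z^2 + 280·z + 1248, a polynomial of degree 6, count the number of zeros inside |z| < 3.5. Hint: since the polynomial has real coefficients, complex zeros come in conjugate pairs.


The zeros of p are: (-2 + 2i), (-2 - 2i), 4, 3, (-2 + 3i), (-2 - 3i).
Their magnitudes are: 2.828, 2.828, 4, 3, 3.606, 3.606.
Zeros with |z| < R = 3.5: (-2 + 2i), (-2 - 2i), 3.
Count = 3.
By the argument principle, (1/2πi) ∮_{|z|=R} p'(z)/p(z) dz equals exactly this count.

Number of zeros inside |z| < 3.5: 3.


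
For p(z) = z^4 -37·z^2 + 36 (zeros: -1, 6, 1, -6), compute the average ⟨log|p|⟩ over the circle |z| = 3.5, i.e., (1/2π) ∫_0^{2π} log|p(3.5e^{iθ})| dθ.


Zeros: -6, -1, 1, 6; r = 3.5.
Inside |z| < r: -1, 1. Outside (|z| ≥ r): -6, 6.
p(0) = 36, so log|p(0)| = log(36) = 3.5835.
Apply Jensen: I(r) = log|p(0)| + Σ_k log(r/|z_k|), summed over zeros inside |z| < r.
  log(r/|z_k|) for z_k = -1: log(3.5/1) = 1.2528
  log(r/|z_k|) for z_k = 1: log(3.5/1) = 1.2528
  Outside zeros (-6, 6) contribute nothing to the Jensen sum.
Sum over inside zeros: 2.5055.
I(r) = log|p(0)| + (inside sum) = 3.5835 + 2.5055 = 6.0890.
Note: since some zeros are outside |z| ≤ r, the simplified n·log(r) form does NOT apply — only the inside zeros contribute.

I(r) ≈ 6.0890.


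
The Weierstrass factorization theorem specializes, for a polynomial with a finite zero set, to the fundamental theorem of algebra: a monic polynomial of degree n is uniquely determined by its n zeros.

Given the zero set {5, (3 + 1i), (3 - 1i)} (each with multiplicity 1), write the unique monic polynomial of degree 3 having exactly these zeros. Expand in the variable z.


The polynomial is p(z) = ∏_{α ∈ S} (z − α), where S = {5, (3 + 1i), (3 - 1i)}.
Expanding the product yields: p(z) = z^3 -11·z^2 + 40·z -50.
Note conjugate pairs combine to real quadratics: (z − (3+1i))(z − (3−1i)) = z² − 6z + 10.
The resulting polynomial has degree 3 and real coefficients as required.

p(z) = z^3 -11·z^2 + 40·z -50.


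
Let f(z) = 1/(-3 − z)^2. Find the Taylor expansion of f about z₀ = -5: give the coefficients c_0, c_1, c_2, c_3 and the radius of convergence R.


Let w = z − z₀, so z = z₀ + w.
Then -3 − z = -3 − (z₀ + w) = (-3 − z₀) − w = 2 − w.
f(z) = 1/(2 − w)^2 = (1/(2)^2) · (1 − w/(2))^{−2}.
By the binomial series (1−u)^{−2} = Σ_{n≥0} C(n+1, 1) u^n for |u|<1, with u = w/(2):
  c_n = C(n+1, 1) / (2)^(n+2).
  c_0 = 1/(2)^2 = 1/4.
  c_1 = 2/(2)^3 = 1/4.
  c_2 = 3/(2)^4 = 3/16.
  c_3 = 4/(2)^5 = 1/8.
The series is valid for |w/d| < 1, i.e. |z − z₀| < |d|.
Radius of convergence: R = |-3 − z₀| = |2| = 2 (distance from z₀ to the singularity z = -3).

c_0 = 1/4, c_1 = 1/4, c_2 = 3/16, c_3 = 1/8; R = 2.


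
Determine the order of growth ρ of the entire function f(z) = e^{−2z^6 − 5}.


|e^{−2z^6 − 5}| = e^{Re(-2·z^6) + -5} ≤ e^{2|z|^6 + -5} = e^{2r^6 + -5} on |z| = r, so ρ ≤ 6. Choosing z on |z|=r so that -2·z^6 is real positive (always possible by picking arg z appropriately) gives |f(z)| = e^{2r^6 + -5}, matching the bound. The additive constant -5 does not affect log log M(r) ~ 6·log r. Hence ρ = 6.
Therefore ρ = 6.

Order ρ = 6.


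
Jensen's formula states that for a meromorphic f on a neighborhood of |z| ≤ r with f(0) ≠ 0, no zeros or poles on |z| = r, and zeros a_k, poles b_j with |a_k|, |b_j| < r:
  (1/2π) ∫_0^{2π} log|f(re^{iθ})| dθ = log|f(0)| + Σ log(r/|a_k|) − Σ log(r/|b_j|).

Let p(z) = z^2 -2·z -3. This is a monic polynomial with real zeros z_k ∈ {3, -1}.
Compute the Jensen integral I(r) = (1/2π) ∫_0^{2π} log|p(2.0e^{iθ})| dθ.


Zeros: -1, 3; r = 2.0.
Inside |z| < r: -1. Outside (|z| ≥ r): 3.
p(0) = -3, so log|p(0)| = log(3) = 1.0986.
Apply Jensen: I(r) = log|p(0)| + Σ_k log(r/|z_k|), summed over zeros inside |z| < r.
  log(r/|z_k|) for z_k = -1: log(2.0/1) = 0.6931
  Outside zeros (3) contribute nothing to the Jensen sum.
Sum over inside zeros: 0.6931.
I(r) = log|p(0)| + (inside sum) = 1.0986 + 0.6931 = 1.7918.
Note: since some zeros are outside |z| ≤ r, the simplified n·log(r) form does NOT apply — only the inside zeros contribute.

I(r) ≈ 1.7918.


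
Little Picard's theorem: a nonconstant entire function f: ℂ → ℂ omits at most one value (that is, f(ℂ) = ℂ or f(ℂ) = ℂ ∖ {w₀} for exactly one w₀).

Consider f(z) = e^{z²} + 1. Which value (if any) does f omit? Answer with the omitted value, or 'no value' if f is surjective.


Little Picard bounds the complement of f(ℂ) to at most one point.
The exponent g(z) = z² is a nonconstant polynomial, hence surjective onto ℂ. So e^{g(z)} takes every value in {e^w : w ∈ ℂ} = ℂ ∖ {0}. Adding 1 shifts the range to ℂ ∖ {1}. f omits exactly 1.

Omitted value: 1.


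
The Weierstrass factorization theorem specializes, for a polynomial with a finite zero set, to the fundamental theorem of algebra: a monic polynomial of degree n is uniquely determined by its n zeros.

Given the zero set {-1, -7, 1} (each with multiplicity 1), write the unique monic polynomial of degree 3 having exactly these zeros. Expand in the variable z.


The polynomial is p(z) = ∏_{α ∈ S} (z − α), where S = {-1, -7, 1}.
Expanding the product yields: p(z) = z^3 + 7·z^2 -z -7.
The resulting polynomial has degree 3 and real coefficients as required.

p(z) = z^3 + 7·z^2 -z -7.


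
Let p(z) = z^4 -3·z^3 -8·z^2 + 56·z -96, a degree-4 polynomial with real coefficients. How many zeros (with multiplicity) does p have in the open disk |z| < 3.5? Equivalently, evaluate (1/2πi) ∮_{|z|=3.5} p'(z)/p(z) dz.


The zeros of p are: -4, (2 + 2i), (2 - 2i), 3.
Their magnitudes are: 4, 2.828, 2.828, 3.
Zeros with |z| < R = 3.5: (2 + 2i), (2 - 2i), 3.
Count = 3.
By the argument principle, (1/2πi) ∮_{|z|=R} p'(z)/p(z) dz equals exactly this count.

Number of zeros inside |z| < 3.5: 3.


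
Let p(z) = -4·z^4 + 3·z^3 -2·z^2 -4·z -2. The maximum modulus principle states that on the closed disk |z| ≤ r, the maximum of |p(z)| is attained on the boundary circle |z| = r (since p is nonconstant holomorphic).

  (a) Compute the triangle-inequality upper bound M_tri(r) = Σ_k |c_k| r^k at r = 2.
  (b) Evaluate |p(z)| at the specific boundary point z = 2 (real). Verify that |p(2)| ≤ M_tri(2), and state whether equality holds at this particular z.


Coefficients: c_0 = -2, c_1 = -4, c_2 = -2, c_3 = 3, c_4 = -4. Radius r = 2.
Part (a). Triangle bound: M_tri(r) = Σ_k |c_k| r^k
  = |-2|·2^0 + |-4|·2^1 + |-2|·2^2 + |3|·2^3 + |-4|·2^4
  = 2 + 8 + 8 + 24 + 64 = 106.
This bounds M(r) := max_{|z|=r} |p(z)| from above; equality holds iff all terms c_k z^k can be made to align in phase at a single z on |z|=r.
Part (b). At z = 2 (real, on the circle |z| = r):
  p(2) = (-2)·2^0 + (-4)·2^1 + (-2)·2^2 + (3)·2^3 + (-4)·2^4 = -58.
  |p(2)| = 58.
Check: |p(2)| = 58 ≤ 106 = M_tri(2). ✓ Equality does not hold at z = 2 (the coefficients have mixed signs, so the terms do not all align in phase there).

M_tri(2) = 106; |p(2)| = 58; equality at z=2: no.


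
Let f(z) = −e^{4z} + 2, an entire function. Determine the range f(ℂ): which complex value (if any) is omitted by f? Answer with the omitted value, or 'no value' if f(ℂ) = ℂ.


Little Picard bounds the complement of f(ℂ) to at most one point.
e^{4z} is never zero on ℂ, so -1·e^{4z} takes every value in ℂ ∖ {0}. Adding 2 shifts the range to ℂ ∖ {2}. Thus f omits exactly the value 2.

Omitted value: 2.


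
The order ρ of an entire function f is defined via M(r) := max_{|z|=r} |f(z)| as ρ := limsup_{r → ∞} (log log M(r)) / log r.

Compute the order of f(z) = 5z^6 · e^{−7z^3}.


M(r) = max_{|z|=r} |5|·|z|^6·|e^{−7z^3}| = 5·r^6 · e^{7r^3} (the factors attain their maxima compatibly on |z|=r). Then log M(r) = log 5 + 6·log r + 7r^3, dominated by the last term, so log log M(r) ~ 3·log r. The polynomial factor 5z^6 contributes only a log r term and does not affect the order. ρ = 3.
Therefore ρ = 3.

Order ρ = 3.


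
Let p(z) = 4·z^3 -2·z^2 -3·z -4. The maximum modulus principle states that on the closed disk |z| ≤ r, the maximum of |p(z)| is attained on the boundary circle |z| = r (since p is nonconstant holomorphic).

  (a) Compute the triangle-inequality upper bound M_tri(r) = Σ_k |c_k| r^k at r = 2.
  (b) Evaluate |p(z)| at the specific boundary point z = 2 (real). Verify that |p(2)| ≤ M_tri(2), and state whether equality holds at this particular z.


Coefficients: c_0 = -4, c_1 = -3, c_2 = -2, c_3 = 4. Radius r = 2.
Part (a). Triangle bound: M_tri(r) = Σ_k |c_k| r^k
  = |-4|·2^0 + |-3|·2^1 + |-2|·2^2 + |4|·2^3
  = 4 + 6 + 8 + 32 = 50.
This bounds M(r) := max_{|z|=r} |p(z)| from above; equality holds iff all terms c_k z^k can be made to align in phase at a single z on |z|=r.
Part (b). At z = 2 (real, on the circle |z| = r):
  p(2) = (-4)·2^0 + (-3)·2^1 + (-2)·2^2 + (4)·2^3 = 14.
  |p(2)| = 14.
Check: |p(2)| = 14 ≤ 50 = M_tri(2). ✓ Equality does not hold at z = 2 (the coefficients have mixed signs, so the terms do not all align in phase there).

M_tri(2) = 50; |p(2)| = 14; equality at z=2: no.


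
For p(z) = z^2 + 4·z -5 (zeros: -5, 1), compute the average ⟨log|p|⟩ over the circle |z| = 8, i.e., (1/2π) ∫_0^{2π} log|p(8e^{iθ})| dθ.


Zeros: -5, 1; r = 8.
Inside |z| < r: -5, 1. Outside (|z| ≥ r): ∅.
p(0) = -5, so log|p(0)| = log(5) = 1.6094.
Apply Jensen: I(r) = log|p(0)| + Σ_k log(r/|z_k|), summed over zeros inside |z| < r.
  log(r/|z_k|) for z_k = -5: log(8/5) = 0.4700
  log(r/|z_k|) for z_k = 1: log(8/1) = 2.0794
Sum over inside zeros: 2.5494.
I(r) = log|p(0)| + (inside sum) = 1.6094 + 2.5494 = 4.1589.
Closed form (all zeros inside, monic): I(r) = n·log(r) = 2·log(8) = 4.1589. ✓

I(r) ≈ 4.1589.


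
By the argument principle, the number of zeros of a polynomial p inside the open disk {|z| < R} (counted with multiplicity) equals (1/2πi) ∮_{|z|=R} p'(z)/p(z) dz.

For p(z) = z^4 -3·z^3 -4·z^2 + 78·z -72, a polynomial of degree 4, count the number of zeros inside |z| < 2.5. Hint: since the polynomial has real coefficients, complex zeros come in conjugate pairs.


The zeros of p are: (3 + 3i), (3 - 3i), 1, -4.
Their magnitudes are: 4.243, 4.243, 1, 4.
Zeros with |z| < R = 2.5: 1.
Count = 1.
By the argument principle, (1/2πi) ∮_{|z|=R} p'(z)/p(z) dz equals exactly this count.

Number of zeros inside |z| < 2.5: 1.


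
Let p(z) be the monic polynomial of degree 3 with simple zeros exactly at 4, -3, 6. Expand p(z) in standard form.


The polynomial is p(z) = ∏_{α ∈ S} (z − α), where S = {4, -3, 6}.
Expanding the product yields: p(z) = z^3 -7·z^2 -6·z + 72.
The resulting polynomial has degree 3 and real coefficients as required.

p(z) = z^3 -7·z^2 -6·z + 72.


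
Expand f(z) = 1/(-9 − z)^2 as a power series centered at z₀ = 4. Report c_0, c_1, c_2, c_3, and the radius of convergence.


Let w = z − z₀, so z = z₀ + w.
Then -9 − z = -9 − (z₀ + w) = (-9 − z₀) − w = -13 − w.
f(z) = 1/(-13 − w)^2 = (1/(-13)^2) · (1 − w/(-13))^{−2}.
By the binomial series (1−u)^{−2} = Σ_{n≥0} C(n+1, 1) u^n for |u|<1, with u = w/(-13):
  c_n = C(n+1, 1) / (-13)^(n+2).
  c_0 = 1/(-13)^2 = 1/169.
  c_1 = 2/(-13)^3 = -2/2197.
  c_2 = 3/(-13)^4 = 3/28561.
  c_3 = 4/(-13)^5 = -4/371293.
The series is valid for |w/d| < 1, i.e. |z − z₀| < |d|.
Radius of convergence: R = |-9 − z₀| = |-13| = 13 (distance from z₀ to the singularity z = -9).

c_0 = 1/169, c_1 = -2/2197, c_2 = 3/28561, c_3 = -4/371293; R = 13.


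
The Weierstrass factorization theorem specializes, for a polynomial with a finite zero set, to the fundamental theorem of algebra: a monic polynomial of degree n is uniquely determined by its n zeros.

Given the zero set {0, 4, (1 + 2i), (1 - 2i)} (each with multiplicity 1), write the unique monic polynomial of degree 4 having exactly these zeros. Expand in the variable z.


The polynomial is p(z) = ∏_{α ∈ S} (z − α), where S = {0, 4, (1 + 2i), (1 - 2i)}.
Expanding the product yields: p(z) = z^4 -6·z^3 + 13·z^2 -20·z.
Note conjugate pairs combine to real quadratics: (z − (1+2i))(z − (1−2i)) = z² − 2z + 5.
The resulting polynomial has degree 4 and real coefficients as required.

p(z) = z^4 -6·z^3 + 13·z^2 -20·z.


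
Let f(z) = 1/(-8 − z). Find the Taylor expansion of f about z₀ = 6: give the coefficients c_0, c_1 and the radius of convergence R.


Let w = z − z₀, so z = z₀ + w.
Then -8 − z = -8 − (z₀ + w) = (-8 − z₀) − w = -14 − w.
f(z) = 1/(-14 − w) = (1/(-14)) · 1/(1 − w/(-14)) = Σ_{n≥0} w^n / (-14)^(n+1).
So c_n = 1/(-14)^(n+1):
  c_0 = 1/(-14)^1 = -1/14.
  c_1 = 1/(-14)^2 = 1/196.
The series is valid for |w/d| < 1, i.e. |z − z₀| < |d|.
Radius of convergence: R = |-8 − z₀| = |-14| = 14 (distance from z₀ to the singularity z = -8).

c_0 = -1/14, c_1 = 1/196; R = 14.


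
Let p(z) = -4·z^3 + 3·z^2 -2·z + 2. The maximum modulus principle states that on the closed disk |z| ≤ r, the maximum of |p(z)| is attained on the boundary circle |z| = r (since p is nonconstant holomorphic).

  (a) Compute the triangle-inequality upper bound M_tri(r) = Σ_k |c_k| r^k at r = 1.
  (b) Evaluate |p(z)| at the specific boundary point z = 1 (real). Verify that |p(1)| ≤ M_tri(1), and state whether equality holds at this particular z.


Coefficients: c_0 = 2, c_1 = -2, c_2 = 3, c_3 = -4. Radius r = 1.
Part (a). Triangle bound: M_tri(r) = Σ_k |c_k| r^k
  = |2|·1^0 + |-2|·1^1 + |3|·1^2 + |-4|·1^3
  = 2 + 2 + 3 + 4 = 11.
This bounds M(r) := max_{|z|=r} |p(z)| from above; equality holds iff all terms c_k z^k can be made to align in phase at a single z on |z|=r.
Part (b). At z = 1 (real, on the circle |z| = r):
  p(1) = (2)·1^0 + (-2)·1^1 + (3)·1^2 + (-4)·1^3 = -1.
  |p(1)| = 1.
Check: |p(1)| = 1 ≤ 11 = M_tri(1). ✓ Equality does not hold at z = 1 (the coefficients have mixed signs, so the terms do not all align in phase there).

M_tri(1) = 11; |p(1)| = 1; equality at z=1: no.


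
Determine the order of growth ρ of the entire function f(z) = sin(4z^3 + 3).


Write sin(w) = (e^{iw} ± e^{−iw})/(2 or 2i), so |sin(w)| ≤ e^{|w|}. With w = 4z^3 + 3, |w| ≤ 4r^3 + 3 on |z|=r, giving M(r) ≤ e^{4r^3 + 3} and ρ ≤ 3. For the lower bound, choose z on |z|=r with 4z^3 purely imaginary of modulus 4r^3; then |sin(4z^3 + 3)| grows like e^{4r^3}/2, so ρ ≥ 3. Hence ρ = 3.
Therefore ρ = 3.

Order ρ = 3.


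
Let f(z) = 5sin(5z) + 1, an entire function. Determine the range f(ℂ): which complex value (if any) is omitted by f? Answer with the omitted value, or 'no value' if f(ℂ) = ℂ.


Little Picard bounds the complement of f(ℂ) to at most one point.
sin is entire and surjective onto ℂ: for every w ∈ ℂ, sin(ζ) = w has a solution ζ ∈ ℂ (e.g., via the complex inverse arcsin). With ζ = 5z this gives z = ζ/(5). Then 5·sin(5z) takes every value in 5·ℂ = ℂ, and adding 1 is a bijection of ℂ. So f is surjective and omits no value. (Note: only on the real line is sin bounded by [−1, 1].)

Omitted value: no value.


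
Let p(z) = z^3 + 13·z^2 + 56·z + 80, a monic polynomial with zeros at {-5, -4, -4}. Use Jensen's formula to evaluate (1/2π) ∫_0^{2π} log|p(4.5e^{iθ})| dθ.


Zeros: -5, -4, -4; r = 4.5.
Inside |z| < r: -4, -4. Outside (|z| ≥ r): -5.
p(0) = 80, so log|p(0)| = log(80) = 4.3820.
Apply Jensen: I(r) = log|p(0)| + Σ_k log(r/|z_k|), summed over zeros inside |z| < r.
  log(r/|z_k|) for z_k = -4: log(4.5/4) = 0.1178
  log(r/|z_k|) for z_k = -4: log(4.5/4) = 0.1178
  Outside zeros (-5) contribute nothing to the Jensen sum.
Sum over inside zeros: 0.2356.
I(r) = log|p(0)| + (inside sum) = 4.3820 + 0.2356 = 4.6176.
Note: since some zeros are outside |z| ≤ r, the simplified n·log(r) form does NOT apply — only the inside zeros contribute.

I(r) ≈ 4.6176.


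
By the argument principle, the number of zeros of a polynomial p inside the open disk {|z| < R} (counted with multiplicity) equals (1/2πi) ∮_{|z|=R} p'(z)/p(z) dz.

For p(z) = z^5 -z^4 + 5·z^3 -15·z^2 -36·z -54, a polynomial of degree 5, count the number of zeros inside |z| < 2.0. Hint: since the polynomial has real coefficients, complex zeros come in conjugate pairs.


The zeros of p are: (-1 + 1i), (-1 - 1i), 3, (0 + 3i), (0 - 3i).
Their magnitudes are: 1.414, 1.414, 3, 3, 3.
Zeros with |z| < R = 2.0: (-1 + 1i), (-1 - 1i).
Count = 2.
By the argument principle, (1/2πi) ∮_{|z|=R} p'(z)/p(z) dz equals exactly this count.

Number of zeros inside |z| < 2.0: 2.


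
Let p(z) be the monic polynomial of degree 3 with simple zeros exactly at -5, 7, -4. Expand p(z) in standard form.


The polynomial is p(z) = ∏_{α ∈ S} (z − α), where S = {-5, 7, -4}.
Expanding the product yields: p(z) = z^3 + 2·z^2 -43·z -140.
The resulting polynomial has degree 3 and real coefficients as required.

p(z) = z^3 + 2·z^2 -43·z -140.


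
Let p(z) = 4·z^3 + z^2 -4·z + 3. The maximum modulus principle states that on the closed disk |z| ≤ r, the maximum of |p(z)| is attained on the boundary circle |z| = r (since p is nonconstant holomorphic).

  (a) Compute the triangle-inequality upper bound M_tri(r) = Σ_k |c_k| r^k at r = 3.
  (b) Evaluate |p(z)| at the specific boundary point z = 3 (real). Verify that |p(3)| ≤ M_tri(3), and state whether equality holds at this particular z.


Coefficients: c_0 = 3, c_1 = -4, c_2 = 1, c_3 = 4. Radius r = 3.
Part (a). Triangle bound: M_tri(r) = Σ_k |c_k| r^k
  = |3|·3^0 + |-4|·3^1 + |1|·3^2 + |4|·3^3
  = 3 + 12 + 9 + 108 = 132.
This bounds M(r) := max_{|z|=r} |p(z)| from above; equality holds iff all terms c_k z^k can be made to align in phase at a single z on |z|=r.
Part (b). At z = 3 (real, on the circle |z| = r):
  p(3) = (3)·3^0 + (-4)·3^1 + (1)·3^2 + (4)·3^3 = 108.
  |p(3)| = 108.
Check: |p(3)| = 108 ≤ 132 = M_tri(3). ✓ Equality does not hold at z = 3 (the coefficients have mixed signs, so the terms do not all align in phase there).

M_tri(3) = 132; |p(3)| = 108; equality at z=3: no.


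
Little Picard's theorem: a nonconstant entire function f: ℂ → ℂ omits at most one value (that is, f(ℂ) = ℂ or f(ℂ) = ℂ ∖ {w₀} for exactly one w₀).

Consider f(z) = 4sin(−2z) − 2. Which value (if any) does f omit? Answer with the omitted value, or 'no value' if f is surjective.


Little Picard bounds the complement of f(ℂ) to at most one point.
sin is entire and surjective onto ℂ: for every w ∈ ℂ, sin(ζ) = w has a solution ζ ∈ ℂ (e.g., via the complex inverse arcsin). With ζ = −2z this gives z = ζ/(-2). Then 4·sin(−2z) takes every value in 4·ℂ = ℂ, and adding -2 is a bijection of ℂ. So f is surjective and omits no value. (Note: only on the real line is sin bounded by [−1, 1].)

Omitted value: no value.


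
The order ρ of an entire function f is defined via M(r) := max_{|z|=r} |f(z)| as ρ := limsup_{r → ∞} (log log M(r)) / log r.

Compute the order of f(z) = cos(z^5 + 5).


Write cos(w) = (e^{iw} ± e^{−iw})/(2 or 2i), so |cos(w)| ≤ e^{|w|}. With w = z^5 + 5, |w| ≤ 1r^5 + 5 on |z|=r, giving M(r) ≤ e^{1r^5 + 5} and ρ ≤ 5. For the lower bound, choose z on |z|=r with 1z^5 purely imaginary of modulus 1r^5; then |cos(z^5 + 5)| grows like e^{1r^5}/2, so ρ ≥ 5. Hence ρ = 5.
Therefore ρ = 5.

Order ρ = 5.


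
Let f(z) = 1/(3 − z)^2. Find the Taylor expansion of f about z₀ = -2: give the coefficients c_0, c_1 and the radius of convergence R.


Let w = z − z₀, so z = z₀ + w.
Then 3 − z = 3 − (z₀ + w) = (3 − z₀) − w = 5 − w.
f(z) = 1/(5 − w)^2 = (1/(5)^2) · (1 − w/(5))^{−2}.
By the binomial series (1−u)^{−2} = Σ_{n≥0} C(n+1, 1) u^n for |u|<1, with u = w/(5):
  c_n = C(n+1, 1) / (5)^(n+2).
  c_0 = 1/(5)^2 = 1/25.
  c_1 = 2/(5)^3 = 2/125.
The series is valid for |w/d| < 1, i.e. |z − z₀| < |d|.
Radius of convergence: R = |3 − z₀| = |5| = 5 (distance from z₀ to the singularity z = 3).

c_0 = 1/25, c_1 = 2/125; R = 5.


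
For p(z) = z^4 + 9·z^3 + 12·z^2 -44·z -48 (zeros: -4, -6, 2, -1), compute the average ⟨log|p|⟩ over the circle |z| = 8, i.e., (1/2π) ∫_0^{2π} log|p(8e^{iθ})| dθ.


Zeros: -6, -4, -1, 2; r = 8.
Inside |z| < r: -6, -4, -1, 2. Outside (|z| ≥ r): ∅.
p(0) = -48, so log|p(0)| = log(48) = 3.8712.
Apply Jensen: I(r) = log|p(0)| + Σ_k log(r/|z_k|), summed over zeros inside |z| < r.
  log(r/|z_k|) for z_k = -4: log(8/4) = 0.6931
  log(r/|z_k|) for z_k = -6: log(8/6) = 0.2877
  log(r/|z_k|) for z_k = 2: log(8/2) = 1.3863
  log(r/|z_k|) for z_k = -1: log(8/1) = 2.0794
Sum over inside zeros: 4.4466.
I(r) = log|p(0)| + (inside sum) = 3.8712 + 4.4466 = 8.3178.
Closed form (all zeros inside, monic): I(r) = n·log(r) = 4·log(8) = 8.3178. ✓

I(r) ≈ 8.3178.


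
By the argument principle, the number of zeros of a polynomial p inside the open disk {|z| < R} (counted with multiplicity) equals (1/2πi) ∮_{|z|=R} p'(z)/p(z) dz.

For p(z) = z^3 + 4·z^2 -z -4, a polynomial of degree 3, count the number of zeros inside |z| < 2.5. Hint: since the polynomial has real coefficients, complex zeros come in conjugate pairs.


The zeros of p are: -4, -1, 1.
Their magnitudes are: 4, 1, 1.
Zeros with |z| < R = 2.5: -1, 1.
Count = 2.
By the argument principle, (1/2πi) ∮_{|z|=R} p'(z)/p(z) dz equals exactly this count.

Number of zeros inside |z| < 2.5: 2.


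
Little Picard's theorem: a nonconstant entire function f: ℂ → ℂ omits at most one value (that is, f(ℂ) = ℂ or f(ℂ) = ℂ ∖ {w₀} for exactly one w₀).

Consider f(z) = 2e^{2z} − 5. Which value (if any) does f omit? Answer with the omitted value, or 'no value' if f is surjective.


Little Picard bounds the complement of f(ℂ) to at most one point.
e^{2z} is never zero on ℂ, so 2·e^{2z} takes every value in ℂ ∖ {0}. Adding -5 shifts the range to ℂ ∖ {-5}. Thus f omits exactly the value -5.

Omitted value: -5.


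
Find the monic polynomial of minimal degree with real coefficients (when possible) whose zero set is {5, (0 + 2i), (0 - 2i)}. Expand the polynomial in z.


The polynomial is p(z) = ∏_{α ∈ S} (z − α), where S = {5, (0 + 2i), (0 - 2i)}.
Expanding the product yields: p(z) = z^3 -5·z^2 + 4·z -20.
Note conjugate pairs combine to real quadratics: (z − (0+2i))(z − (0−2i)) = z² + 4.
The resulting polynomial has degree 3 and real coefficients as required.

p(z) = z^3 -5·z^2 + 4·z -20.


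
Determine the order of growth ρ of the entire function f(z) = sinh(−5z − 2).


sinh(w) is a linear combination of e^{iw} and e^{−iw} (or e^w, e^{−w} in the hyperbolic case), so |sinh(w)| ≤ e^{|w|}. With w = −5z − 2, |w| ≤ 5|z| + 2 = 5r + 2 on |z| = r, giving M(r) ≤ e^{5r + 2}, so ρ ≤ 1. On a suitable ray (z = it for sin/cos; z = t for sinh/cosh, t real → ∞), |sinh(−5z − 2)| grows like e^{5|t|}/2, so ρ ≥ 1. Hence ρ = 1.
Therefore ρ = 1.

Order ρ = 1.


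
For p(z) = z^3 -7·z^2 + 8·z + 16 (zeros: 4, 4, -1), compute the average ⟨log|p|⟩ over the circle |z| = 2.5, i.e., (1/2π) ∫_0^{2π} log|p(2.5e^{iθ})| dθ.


Zeros: -1, 4, 4; r = 2.5.
Inside |z| < r: -1. Outside (|z| ≥ r): 4, 4.
p(0) = 16, so log|p(0)| = log(16) = 2.7726.
Apply Jensen: I(r) = log|p(0)| + Σ_k log(r/|z_k|), summed over zeros inside |z| < r.
  log(r/|z_k|) for z_k = -1: log(2.5/1) = 0.9163
  Outside zeros (4, 4) contribute nothing to the Jensen sum.
Sum over inside zeros: 0.9163.
I(r) = log|p(0)| + (inside sum) = 2.7726 + 0.9163 = 3.6889.
Note: since some zeros are outside |z| ≤ r, the simplified n·log(r) form does NOT apply — only the inside zeros contribute.

I(r) ≈ 3.6889.


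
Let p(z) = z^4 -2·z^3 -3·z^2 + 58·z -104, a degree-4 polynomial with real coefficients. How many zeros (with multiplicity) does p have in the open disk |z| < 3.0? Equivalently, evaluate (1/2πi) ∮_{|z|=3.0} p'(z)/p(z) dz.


The zeros of p are: -4, (2 + 3i), (2 - 3i), 2.
Their magnitudes are: 4, 3.606, 3.606, 2.
Zeros with |z| < R = 3.0: 2.
Count = 1.
By the argument principle, (1/2πi) ∮_{|z|=R} p'(z)/p(z) dz equals exactly this count.

Number of zeros inside |z| < 3.0: 1.


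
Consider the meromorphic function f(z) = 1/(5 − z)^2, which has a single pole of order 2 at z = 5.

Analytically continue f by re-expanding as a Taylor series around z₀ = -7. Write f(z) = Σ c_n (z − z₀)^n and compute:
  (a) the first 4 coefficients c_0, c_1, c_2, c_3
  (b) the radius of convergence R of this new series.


Let w = z − z₀, so z = z₀ + w.
Then 5 − z = 5 − (z₀ + w) = (5 − z₀) − w = 12 − w.
f(z) = 1/(12 − w)^2 = (1/(12)^2) · (1 − w/(12))^{−2}.
By the binomial series (1−u)^{−2} = Σ_{n≥0} C(n+1, 1) u^n for |u|<1, with u = w/(12):
  c_n = C(n+1, 1) / (12)^(n+2).
  c_0 = 1/(12)^2 = 1/144.
  c_1 = 2/(12)^3 = 1/864.
  c_2 = 3/(12)^4 = 1/6912.
  c_3 = 4/(12)^5 = 1/62208.
The series is valid for |w/d| < 1, i.e. |z − z₀| < |d|.
Radius of convergence: R = |5 − z₀| = |12| = 12 (distance from z₀ to the singularity z = 5).

c_0 = 1/144, c_1 = 1/864, c_2 = 1/6912, c_3 = 1/62208; R = 12.


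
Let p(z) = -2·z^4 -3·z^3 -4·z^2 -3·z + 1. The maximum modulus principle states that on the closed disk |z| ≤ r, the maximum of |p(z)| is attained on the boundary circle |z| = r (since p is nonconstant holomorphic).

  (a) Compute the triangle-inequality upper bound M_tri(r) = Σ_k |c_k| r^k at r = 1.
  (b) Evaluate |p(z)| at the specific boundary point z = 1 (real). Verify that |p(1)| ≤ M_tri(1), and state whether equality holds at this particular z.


Coefficients: c_0 = 1, c_1 = -3, c_2 = -4, c_3 = -3, c_4 = -2. Radius r = 1.
Part (a). Triangle bound: M_tri(r) = Σ_k |c_k| r^k
  = |1|·1^0 + |-3|·1^1 + |-4|·1^2 + |-3|·1^3 + |-2|·1^4
  = 1 + 3 + 4 + 3 + 2 = 13.
This bounds M(r) := max_{|z|=r} |p(z)| from above; equality holds iff all terms c_k z^k can be made to align in phase at a single z on |z|=r.
Part (b). At z = 1 (real, on the circle |z| = r):
  p(1) = (1)·1^0 + (-3)·1^1 + (-4)·1^2 + (-3)·1^3 + (-2)·1^4 = -11.
  |p(1)| = 11.
Check: |p(1)| = 11 ≤ 13 = M_tri(1). ✓ Equality does not hold at z = 1 (the coefficients have mixed signs, so the terms do not all align in phase there).

M_tri(1) = 13; |p(1)| = 11; equality at z=1: no.


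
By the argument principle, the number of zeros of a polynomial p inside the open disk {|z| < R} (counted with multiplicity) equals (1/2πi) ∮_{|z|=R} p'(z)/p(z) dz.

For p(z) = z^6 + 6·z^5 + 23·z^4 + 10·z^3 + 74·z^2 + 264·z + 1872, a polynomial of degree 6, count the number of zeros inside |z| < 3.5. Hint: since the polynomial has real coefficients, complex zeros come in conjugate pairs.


The zeros of p are: (2 + 2i), (2 - 2i), (-3 + 3i), (-3 - 3i), (-2 + 3i), (-2 - 3i).
Their magnitudes are: 2.828, 2.828, 4.243, 4.243, 3.606, 3.606.
Zeros with |z| < R = 3.5: (2 + 2i), (2 - 2i).
Count = 2.
By the argument principle, (1/2πi) ∮_{|z|=R} p'(z)/p(z) dz equals exactly this count.

Number of zeros inside |z| < 3.5: 2.


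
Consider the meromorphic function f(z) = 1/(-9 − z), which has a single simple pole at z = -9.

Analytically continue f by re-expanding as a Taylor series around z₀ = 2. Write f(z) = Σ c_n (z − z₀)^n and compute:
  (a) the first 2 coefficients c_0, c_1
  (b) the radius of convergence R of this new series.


Let w = z − z₀, so z = z₀ + w.
Then -9 − z = -9 − (z₀ + w) = (-9 − z₀) − w = -11 − w.
f(z) = 1/(-11 − w) = (1/(-11)) · 1/(1 − w/(-11)) = Σ_{n≥0} w^n / (-11)^(n+1).
So c_n = 1/(-11)^(n+1):
  c_0 = 1/(-11)^1 = -1/11.
  c_1 = 1/(-11)^2 = 1/121.
The series is valid for |w/d| < 1, i.e. |z − z₀| < |d|.
Radius of convergence: R = |-9 − z₀| = |-11| = 11 (distance from z₀ to the singularity z = -9).

c_0 = -1/11, c_1 = 1/121; R = 11.
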